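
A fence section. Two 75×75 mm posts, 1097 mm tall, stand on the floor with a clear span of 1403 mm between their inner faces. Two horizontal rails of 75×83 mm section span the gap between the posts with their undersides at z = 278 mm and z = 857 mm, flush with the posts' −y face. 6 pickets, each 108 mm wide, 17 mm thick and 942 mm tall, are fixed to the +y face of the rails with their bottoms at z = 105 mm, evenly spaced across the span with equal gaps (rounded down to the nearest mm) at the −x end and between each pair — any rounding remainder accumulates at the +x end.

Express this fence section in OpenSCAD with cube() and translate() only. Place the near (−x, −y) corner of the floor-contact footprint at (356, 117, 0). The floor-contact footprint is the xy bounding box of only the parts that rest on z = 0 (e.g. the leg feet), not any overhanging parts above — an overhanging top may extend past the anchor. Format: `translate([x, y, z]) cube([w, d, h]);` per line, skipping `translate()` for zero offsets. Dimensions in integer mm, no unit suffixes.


translate([356, 117, 0]) cube([75, 75, 1097]);
translate([1834, 117, 0]) cube([75, 75, 1097]);
translate([431, 117, 278]) cube([1403, 75, 83]);
translate([431, 117, 857]) cube([1403, 75, 83]);
translate([538, 192, 105]) cube([108, 17, 942]);
translate([753, 192, 105]) cube([108, 17, 942]);
translate([968, 192, 105]) cube([108, 17, 942]);
translate([1183, 192, 105]) cube([108, 17, 942]);
translate([1398, 192, 105]) cube([108, 17, 942]);
translate([1613, 192, 105]) cube([108, 17, 942]);


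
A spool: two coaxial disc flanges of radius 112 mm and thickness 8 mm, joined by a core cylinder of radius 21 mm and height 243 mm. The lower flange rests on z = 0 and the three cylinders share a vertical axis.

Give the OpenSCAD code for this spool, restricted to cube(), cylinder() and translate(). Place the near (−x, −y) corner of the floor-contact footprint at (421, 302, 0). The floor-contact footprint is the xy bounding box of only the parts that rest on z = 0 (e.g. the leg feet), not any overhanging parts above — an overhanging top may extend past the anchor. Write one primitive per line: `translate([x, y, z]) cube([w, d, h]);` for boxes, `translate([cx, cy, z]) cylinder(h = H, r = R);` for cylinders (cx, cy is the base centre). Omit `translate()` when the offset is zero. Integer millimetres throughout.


translate([533, 414, 0]) cylinder(h = 8, r = 112);
translate([533, 414, 8]) cylinder(h = 243, r = 21);
translate([533, 414, 251]) cylinder(h = 8, r = 112);


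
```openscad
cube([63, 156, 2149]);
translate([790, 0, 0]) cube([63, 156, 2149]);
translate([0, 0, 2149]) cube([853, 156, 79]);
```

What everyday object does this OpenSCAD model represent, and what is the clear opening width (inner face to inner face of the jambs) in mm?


A door frame. The clear opening width is 727 mm.

Two 2149 mm tall posts with a header on top — a door frame. The left jamb is 63 mm wide at x = 0; the right jamb starts at x = 790. The clear opening is 790 − 63 = 727 mm.


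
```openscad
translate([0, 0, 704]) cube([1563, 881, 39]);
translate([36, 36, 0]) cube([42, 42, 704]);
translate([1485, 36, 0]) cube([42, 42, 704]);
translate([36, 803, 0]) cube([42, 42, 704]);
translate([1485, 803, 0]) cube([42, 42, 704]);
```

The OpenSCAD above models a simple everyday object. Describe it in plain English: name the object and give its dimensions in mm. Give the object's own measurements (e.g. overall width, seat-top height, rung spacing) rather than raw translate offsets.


A table: top 1563 mm (x) × 881 mm (y), 39 mm thick, upper face at z = 743 mm, on four 42×42 mm square legs, each inset 36 mm from the nearest pair of top edges from z = 0 to the bottom of the top.


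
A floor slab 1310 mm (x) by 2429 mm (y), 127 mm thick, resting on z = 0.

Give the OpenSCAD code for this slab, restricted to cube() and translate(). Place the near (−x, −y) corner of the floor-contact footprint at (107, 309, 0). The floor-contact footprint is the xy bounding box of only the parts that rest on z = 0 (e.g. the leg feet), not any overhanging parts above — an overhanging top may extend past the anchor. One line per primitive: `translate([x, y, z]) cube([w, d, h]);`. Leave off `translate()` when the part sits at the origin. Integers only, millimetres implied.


translate([107, 309, 0]) cube([1310, 2429, 127]);


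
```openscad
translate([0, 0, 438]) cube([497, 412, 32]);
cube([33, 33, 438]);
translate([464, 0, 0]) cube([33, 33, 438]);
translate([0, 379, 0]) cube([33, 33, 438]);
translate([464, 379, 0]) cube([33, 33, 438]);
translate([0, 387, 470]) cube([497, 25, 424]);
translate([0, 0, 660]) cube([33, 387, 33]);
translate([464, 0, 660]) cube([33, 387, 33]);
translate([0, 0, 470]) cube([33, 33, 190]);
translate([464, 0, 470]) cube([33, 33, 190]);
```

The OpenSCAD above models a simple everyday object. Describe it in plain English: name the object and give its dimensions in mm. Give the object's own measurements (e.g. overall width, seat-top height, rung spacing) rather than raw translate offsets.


A chair. The seat is a 497×412×32 mm slab with its top at z = 470 mm, on four 33×33 mm corner legs (flush with the seat edges, standing on z = 0). A flat backrest 25 mm thick, 424 mm tall, spans the full seat width and rises from the seat top along its +y edge, rear face flush with the rear of the seat. Two armrests of 33×33 mm section run along each side from the seat's front edge to the front of the backrest, top faces 223 mm above the seat top and outer faces flush with the seat's x-edges; a 33×33 mm post under the front of each armrest stands on the seat at the front corner.


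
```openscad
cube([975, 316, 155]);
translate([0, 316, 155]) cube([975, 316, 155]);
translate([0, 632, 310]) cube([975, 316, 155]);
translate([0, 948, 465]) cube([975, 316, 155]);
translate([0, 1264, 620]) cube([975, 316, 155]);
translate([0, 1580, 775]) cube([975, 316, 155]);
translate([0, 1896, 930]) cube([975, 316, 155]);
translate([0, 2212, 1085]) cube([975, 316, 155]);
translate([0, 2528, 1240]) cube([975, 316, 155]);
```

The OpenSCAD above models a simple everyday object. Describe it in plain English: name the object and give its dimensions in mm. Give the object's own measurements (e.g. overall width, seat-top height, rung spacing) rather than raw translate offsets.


A straight staircase of 9 solid steps. Each step is 975 mm wide (x), 316 mm deep (y, the going) and 155 mm tall (the rise). The first step rests on the floor; each subsequent step sits one going further in +y and one rise higher in +z, directly behind and above the previous step with no overlap.


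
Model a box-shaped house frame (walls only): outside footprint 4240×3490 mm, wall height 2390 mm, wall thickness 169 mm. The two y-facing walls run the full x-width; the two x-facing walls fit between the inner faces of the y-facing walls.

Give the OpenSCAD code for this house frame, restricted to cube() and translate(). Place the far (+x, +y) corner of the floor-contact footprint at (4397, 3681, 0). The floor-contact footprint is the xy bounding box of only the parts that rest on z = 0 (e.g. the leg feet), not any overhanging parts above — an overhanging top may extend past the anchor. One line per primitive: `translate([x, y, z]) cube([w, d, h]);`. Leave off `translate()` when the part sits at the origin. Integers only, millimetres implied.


translate([157, 191, 0]) cube([4240, 169, 2390]);
translate([157, 3512, 0]) cube([4240, 169, 2390]);
translate([157, 360, 0]) cube([169, 3152, 2390]);
translate([4228, 360, 0]) cube([169, 3152, 2390]);


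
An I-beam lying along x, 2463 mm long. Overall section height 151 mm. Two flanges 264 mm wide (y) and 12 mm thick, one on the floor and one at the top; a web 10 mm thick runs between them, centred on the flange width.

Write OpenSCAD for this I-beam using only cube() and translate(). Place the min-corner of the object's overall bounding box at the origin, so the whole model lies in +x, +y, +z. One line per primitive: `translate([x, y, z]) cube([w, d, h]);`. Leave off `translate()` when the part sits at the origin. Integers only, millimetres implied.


cube([2463, 264, 12]);
translate([0, 127, 12]) cube([2463, 10, 127]);
translate([0, 0, 139]) cube([2463, 264, 12]);


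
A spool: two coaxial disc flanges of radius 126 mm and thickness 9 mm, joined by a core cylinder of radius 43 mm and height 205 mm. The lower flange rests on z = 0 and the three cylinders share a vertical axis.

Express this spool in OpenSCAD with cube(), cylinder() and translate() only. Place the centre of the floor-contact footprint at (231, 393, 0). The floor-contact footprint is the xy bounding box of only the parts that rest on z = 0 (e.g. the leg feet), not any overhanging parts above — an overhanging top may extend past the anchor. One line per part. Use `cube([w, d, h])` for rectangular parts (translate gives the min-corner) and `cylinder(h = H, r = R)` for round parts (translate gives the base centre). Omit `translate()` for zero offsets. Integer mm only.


translate([231, 393, 0]) cylinder(h = 9, r = 126);
translate([231, 393, 9]) cylinder(h = 205, r = 43);
translate([231, 393, 214]) cylinder(h = 9, r = 126);


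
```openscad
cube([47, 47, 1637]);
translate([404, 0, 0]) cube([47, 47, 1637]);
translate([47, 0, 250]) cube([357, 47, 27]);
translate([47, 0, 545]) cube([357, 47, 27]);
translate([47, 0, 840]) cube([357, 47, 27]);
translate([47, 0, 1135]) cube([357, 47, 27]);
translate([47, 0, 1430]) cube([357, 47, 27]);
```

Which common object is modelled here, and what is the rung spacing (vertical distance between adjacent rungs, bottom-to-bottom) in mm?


A ladder. The rung spacing is 295 mm.

Two tall 47×47 posts with 5 short bars between them — a ladder. Adjacent rungs sit at z = 250 and z = 545, so the spacing is 545 − 250 = 295 mm.


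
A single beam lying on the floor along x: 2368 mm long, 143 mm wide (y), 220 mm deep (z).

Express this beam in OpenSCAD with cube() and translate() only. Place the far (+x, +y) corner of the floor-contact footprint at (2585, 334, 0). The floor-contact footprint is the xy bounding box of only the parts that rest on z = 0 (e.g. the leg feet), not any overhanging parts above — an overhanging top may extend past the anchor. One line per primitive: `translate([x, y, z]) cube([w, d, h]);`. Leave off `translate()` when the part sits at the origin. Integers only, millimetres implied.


translate([217, 191, 0]) cube([2368, 143, 220]);


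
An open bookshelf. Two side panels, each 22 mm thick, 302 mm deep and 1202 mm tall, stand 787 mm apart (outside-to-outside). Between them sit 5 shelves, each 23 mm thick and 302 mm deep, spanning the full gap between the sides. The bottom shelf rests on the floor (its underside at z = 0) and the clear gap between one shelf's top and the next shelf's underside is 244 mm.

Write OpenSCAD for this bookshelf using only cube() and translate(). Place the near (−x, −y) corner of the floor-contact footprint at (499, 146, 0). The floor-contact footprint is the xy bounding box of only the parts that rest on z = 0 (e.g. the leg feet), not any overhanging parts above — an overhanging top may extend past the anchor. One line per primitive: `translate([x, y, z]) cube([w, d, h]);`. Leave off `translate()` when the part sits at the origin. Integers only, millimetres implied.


translate([499, 146, 0]) cube([22, 302, 1202]);
translate([1264, 146, 0]) cube([22, 302, 1202]);
translate([521, 146, 0]) cube([743, 302, 23]);
translate([521, 146, 267]) cube([743, 302, 23]);
translate([521, 146, 534]) cube([743, 302, 23]);
translate([521, 146, 801]) cube([743, 302, 23]);
translate([521, 146, 1068]) cube([743, 302, 23]);


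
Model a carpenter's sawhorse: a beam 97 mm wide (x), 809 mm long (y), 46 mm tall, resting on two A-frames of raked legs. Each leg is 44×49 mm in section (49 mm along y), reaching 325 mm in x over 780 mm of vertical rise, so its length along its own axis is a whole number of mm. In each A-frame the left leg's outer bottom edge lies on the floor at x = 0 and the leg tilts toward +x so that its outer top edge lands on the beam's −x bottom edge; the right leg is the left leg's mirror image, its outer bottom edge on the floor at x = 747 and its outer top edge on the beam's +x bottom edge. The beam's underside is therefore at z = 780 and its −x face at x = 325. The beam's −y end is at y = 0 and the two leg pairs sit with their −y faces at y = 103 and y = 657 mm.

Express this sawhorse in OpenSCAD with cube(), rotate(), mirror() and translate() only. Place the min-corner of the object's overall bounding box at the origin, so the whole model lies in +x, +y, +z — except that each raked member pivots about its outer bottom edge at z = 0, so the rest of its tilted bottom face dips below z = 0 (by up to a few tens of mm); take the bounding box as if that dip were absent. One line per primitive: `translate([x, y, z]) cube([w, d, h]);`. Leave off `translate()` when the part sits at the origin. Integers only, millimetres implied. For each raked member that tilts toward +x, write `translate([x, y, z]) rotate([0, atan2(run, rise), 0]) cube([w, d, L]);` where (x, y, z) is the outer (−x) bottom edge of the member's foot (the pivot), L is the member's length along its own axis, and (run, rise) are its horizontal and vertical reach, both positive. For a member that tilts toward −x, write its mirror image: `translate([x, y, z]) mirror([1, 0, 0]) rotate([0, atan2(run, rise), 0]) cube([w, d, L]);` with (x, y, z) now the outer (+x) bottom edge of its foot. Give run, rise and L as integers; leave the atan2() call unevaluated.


translate([325, 0, 780]) cube([97, 809, 46]);
translate([0, 103, 0]) rotate([0, atan2(325, 780), 0]) cube([44, 49, 845]);
translate([747, 103, 0]) mirror([1, 0, 0]) rotate([0, atan2(325, 780), 0]) cube([44, 49, 845]);
translate([0, 657, 0]) rotate([0, atan2(325, 780), 0]) cube([44, 49, 845]);
translate([747, 657, 0]) mirror([1, 0, 0]) rotate([0, atan2(325, 780), 0]) cube([44, 49, 845]);


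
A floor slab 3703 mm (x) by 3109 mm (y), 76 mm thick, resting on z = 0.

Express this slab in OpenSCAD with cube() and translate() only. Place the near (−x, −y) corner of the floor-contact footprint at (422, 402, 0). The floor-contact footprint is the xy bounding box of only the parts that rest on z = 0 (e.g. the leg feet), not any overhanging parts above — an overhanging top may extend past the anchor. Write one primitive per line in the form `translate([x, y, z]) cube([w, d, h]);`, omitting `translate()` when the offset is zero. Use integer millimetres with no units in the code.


translate([422, 402, 0]) cube([3703, 3109, 76]);


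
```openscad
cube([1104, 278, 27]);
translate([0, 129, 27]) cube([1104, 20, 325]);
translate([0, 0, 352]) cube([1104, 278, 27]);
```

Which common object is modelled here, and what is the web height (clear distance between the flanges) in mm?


An I-beam. The web height is 325 mm.

Two wide flanges with a thin centred web — an I-beam. Overall 379 mm minus two 27 mm flanges gives a web of 379 − 2·27 = 325 mm.


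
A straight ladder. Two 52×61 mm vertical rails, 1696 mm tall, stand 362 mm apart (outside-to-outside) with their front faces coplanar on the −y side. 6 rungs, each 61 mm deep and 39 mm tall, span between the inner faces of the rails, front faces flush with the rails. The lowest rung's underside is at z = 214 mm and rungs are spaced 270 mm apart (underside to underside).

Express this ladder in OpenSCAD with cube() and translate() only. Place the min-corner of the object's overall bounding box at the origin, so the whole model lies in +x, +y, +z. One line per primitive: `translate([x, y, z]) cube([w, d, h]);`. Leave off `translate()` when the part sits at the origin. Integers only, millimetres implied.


// rung span = 362 - 2*52 = 258
// rung[k] z = 214 + k*270
cube([52, 61, 1696]);
translate([310, 0, 0]) cube([52, 61, 1696]);
translate([52, 0, 214]) cube([258, 61, 39]);
translate([52, 0, 484]) cube([258, 61, 39]);
translate([52, 0, 754]) cube([258, 61, 39]);
translate([52, 0, 1024]) cube([258, 61, 39]);
translate([52, 0, 1294]) cube([258, 61, 39]);
translate([52, 0, 1564]) cube([258, 61, 39]);


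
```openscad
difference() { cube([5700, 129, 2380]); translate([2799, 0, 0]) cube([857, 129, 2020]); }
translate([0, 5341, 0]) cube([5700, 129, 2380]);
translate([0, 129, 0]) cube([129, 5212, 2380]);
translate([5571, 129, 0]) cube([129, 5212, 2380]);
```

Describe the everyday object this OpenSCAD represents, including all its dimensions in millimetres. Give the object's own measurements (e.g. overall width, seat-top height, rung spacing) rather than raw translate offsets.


A single room: four walls, each 2380 mm tall and 129 mm thick, enclosing an outside footprint 5700×5470 mm (x × y), no floor or roof. The front and back walls (−y and +y sides) run the full x-width; the side walls fit between their inner faces. A door opening 857 mm wide and 2020 mm tall is cut through the front wall from the floor up, its −x edge 2799 mm from the wall's −x end.


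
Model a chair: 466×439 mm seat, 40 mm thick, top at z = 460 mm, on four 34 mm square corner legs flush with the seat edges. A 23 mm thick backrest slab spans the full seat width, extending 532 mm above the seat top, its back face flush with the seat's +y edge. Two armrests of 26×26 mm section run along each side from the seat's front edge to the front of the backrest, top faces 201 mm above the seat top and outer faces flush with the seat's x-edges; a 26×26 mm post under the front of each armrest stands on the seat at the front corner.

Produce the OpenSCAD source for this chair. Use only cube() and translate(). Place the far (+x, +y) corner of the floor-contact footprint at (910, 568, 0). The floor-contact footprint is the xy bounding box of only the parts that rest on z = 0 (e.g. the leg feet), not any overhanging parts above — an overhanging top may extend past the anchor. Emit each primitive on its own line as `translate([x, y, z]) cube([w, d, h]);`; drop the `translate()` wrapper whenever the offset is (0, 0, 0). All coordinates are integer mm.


translate([444, 129, 420]) cube([466, 439, 40]);
translate([444, 129, 0]) cube([34, 34, 420]);
translate([876, 129, 0]) cube([34, 34, 420]);
translate([444, 534, 0]) cube([34, 34, 420]);
translate([876, 534, 0]) cube([34, 34, 420]);
translate([444, 545, 460]) cube([466, 23, 532]);
translate([444, 129, 635]) cube([26, 416, 26]);
translate([884, 129, 635]) cube([26, 416, 26]);
translate([444, 129, 460]) cube([26, 26, 175]);
translate([884, 129, 460]) cube([26, 26, 175]);


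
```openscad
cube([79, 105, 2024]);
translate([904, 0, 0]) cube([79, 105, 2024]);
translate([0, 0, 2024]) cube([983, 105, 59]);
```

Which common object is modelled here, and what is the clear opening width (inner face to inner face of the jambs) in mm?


A door frame. The clear opening width is 825 mm.

Two 2024 mm tall posts with a header on top — a door frame. The left jamb is 79 mm wide at x = 0; the right jamb starts at x = 904. The clear opening is 904 − 79 = 825 mm.


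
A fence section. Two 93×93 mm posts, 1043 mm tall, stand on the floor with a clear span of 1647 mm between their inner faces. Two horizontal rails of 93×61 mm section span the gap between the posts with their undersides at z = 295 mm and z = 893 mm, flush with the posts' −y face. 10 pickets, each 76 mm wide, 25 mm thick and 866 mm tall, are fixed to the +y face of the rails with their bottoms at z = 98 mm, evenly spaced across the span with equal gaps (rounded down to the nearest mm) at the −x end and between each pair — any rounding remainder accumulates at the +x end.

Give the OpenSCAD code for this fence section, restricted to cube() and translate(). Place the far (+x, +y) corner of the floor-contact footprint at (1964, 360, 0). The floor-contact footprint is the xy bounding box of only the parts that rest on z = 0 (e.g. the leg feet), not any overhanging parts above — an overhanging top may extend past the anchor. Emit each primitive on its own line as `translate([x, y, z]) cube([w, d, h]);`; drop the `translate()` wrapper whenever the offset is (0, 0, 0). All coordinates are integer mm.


translate([131, 267, 0]) cube([93, 93, 1043]);
translate([1871, 267, 0]) cube([93, 93, 1043]);
translate([224, 267, 295]) cube([1647, 93, 61]);
translate([224, 267, 893]) cube([1647, 93, 61]);
translate([304, 360, 98]) cube([76, 25, 866]);
translate([460, 360, 98]) cube([76, 25, 866]);
translate([616, 360, 98]) cube([76, 25, 866]);
translate([772, 360, 98]) cube([76, 25, 866]);
translate([928, 360, 98]) cube([76, 25, 866]);
translate([1084, 360, 98]) cube([76, 25, 866]);
translate([1240, 360, 98]) cube([76, 25, 866]);
translate([1396, 360, 98]) cube([76, 25, 866]);
translate([1552, 360, 98]) cube([76, 25, 866]);
translate([1708, 360, 98]) cube([76, 25, 866]);


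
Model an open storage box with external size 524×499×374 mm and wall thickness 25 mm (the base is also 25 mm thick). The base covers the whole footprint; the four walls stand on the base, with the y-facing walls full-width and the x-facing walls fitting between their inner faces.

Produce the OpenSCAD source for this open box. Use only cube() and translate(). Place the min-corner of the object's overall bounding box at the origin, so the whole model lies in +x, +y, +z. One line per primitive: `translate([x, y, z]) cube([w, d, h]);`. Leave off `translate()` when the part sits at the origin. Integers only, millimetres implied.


cube([524, 499, 25]);
translate([0, 0, 25]) cube([524, 25, 349]);
translate([0, 474, 25]) cube([524, 25, 349]);
translate([0, 25, 25]) cube([25, 449, 349]);
translate([499, 25, 25]) cube([25, 449, 349]);


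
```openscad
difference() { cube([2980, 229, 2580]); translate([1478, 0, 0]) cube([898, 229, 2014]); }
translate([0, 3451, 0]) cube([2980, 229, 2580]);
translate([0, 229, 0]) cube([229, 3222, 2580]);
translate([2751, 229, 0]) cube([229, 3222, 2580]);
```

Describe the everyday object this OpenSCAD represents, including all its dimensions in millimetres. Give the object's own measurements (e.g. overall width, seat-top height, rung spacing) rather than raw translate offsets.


A single room: four walls, each 2580 mm tall and 229 mm thick, enclosing an outside footprint 2980×3680 mm (x × y), no floor or roof. The front and back walls (−y and +y sides) run the full x-width; the side walls fit between their inner faces. A door opening 898 mm wide and 2014 mm tall is cut through the front wall from the floor up, its −x edge 1478 mm from the wall's −x end.


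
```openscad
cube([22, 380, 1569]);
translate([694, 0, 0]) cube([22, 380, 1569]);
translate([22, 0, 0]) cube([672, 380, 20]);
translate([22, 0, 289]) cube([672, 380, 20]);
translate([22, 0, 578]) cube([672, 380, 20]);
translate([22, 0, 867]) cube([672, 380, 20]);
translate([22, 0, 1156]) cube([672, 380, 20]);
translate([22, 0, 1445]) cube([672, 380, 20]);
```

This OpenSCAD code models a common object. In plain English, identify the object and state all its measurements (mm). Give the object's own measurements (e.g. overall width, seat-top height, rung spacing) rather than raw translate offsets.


An open bookshelf. Two side panels, each 22 mm thick, 380 mm deep and 1569 mm tall, stand 716 mm apart (outside-to-outside). Between them sit 6 shelves, each 20 mm thick and 380 mm deep, spanning the full gap between the sides. The bottom shelf rests on the floor (its underside at z = 0) and the clear gap between one shelf's top and the next shelf's underside is 269 mm.


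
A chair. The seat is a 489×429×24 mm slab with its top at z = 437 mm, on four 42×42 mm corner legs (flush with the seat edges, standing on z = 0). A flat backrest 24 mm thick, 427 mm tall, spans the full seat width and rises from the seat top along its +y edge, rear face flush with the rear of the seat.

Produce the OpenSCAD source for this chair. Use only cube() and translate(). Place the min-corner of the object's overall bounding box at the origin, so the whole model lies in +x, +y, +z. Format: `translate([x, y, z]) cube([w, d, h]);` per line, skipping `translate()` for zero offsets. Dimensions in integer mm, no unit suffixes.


translate([0, 0, 413]) cube([489, 429, 24]);
cube([42, 42, 413]);
translate([447, 0, 0]) cube([42, 42, 413]);
translate([0, 387, 0]) cube([42, 42, 413]);
translate([447, 387, 0]) cube([42, 42, 413]);
translate([0, 405, 437]) cube([489, 24, 427]);


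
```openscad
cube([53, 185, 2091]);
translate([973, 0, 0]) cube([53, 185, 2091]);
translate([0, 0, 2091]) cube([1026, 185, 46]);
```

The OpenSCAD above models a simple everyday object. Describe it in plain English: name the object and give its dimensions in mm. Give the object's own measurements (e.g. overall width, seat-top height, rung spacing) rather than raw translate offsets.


A door frame. The clear opening is 920 mm wide and 2091 mm high. Two 53 mm wide jambs, 185 mm deep, stand either side of the opening from the floor to the top of the opening. A 46 mm thick head sits across the top of both jambs, spanning the full outside width of the frame.


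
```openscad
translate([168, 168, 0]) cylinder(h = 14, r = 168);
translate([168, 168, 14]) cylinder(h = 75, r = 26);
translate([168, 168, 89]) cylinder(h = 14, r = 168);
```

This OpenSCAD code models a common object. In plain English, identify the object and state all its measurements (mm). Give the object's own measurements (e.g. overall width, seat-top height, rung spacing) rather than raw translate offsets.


A spool: two coaxial disc flanges of radius 168 mm and thickness 14 mm, joined by a core cylinder of radius 26 mm and height 75 mm. The lower flange rests on z = 0 and the three cylinders share a vertical axis.


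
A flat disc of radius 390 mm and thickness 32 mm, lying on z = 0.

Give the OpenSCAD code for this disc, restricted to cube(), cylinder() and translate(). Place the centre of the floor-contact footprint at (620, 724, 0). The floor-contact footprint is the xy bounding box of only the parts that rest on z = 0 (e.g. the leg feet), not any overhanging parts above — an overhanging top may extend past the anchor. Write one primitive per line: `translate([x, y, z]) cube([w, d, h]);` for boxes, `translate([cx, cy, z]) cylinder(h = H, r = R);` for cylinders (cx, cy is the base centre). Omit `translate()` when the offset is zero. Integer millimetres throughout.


translate([620, 724, 0]) cylinder(h = 32, r = 390);


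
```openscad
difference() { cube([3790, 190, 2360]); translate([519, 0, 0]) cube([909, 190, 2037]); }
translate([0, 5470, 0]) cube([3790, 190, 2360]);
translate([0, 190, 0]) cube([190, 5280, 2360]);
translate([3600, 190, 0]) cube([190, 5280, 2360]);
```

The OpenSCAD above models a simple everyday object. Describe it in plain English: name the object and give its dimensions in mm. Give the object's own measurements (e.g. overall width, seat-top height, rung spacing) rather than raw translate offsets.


A single room: four walls, each 2360 mm tall and 190 mm thick, enclosing an outside footprint 3790×5660 mm (x × y), no floor or roof. The front and back walls (−y and +y sides) run the full x-width; the side walls fit between their inner faces. A door opening 909 mm wide and 2037 mm tall is cut through the front wall from the floor up, its −x edge 519 mm from the wall's −x end.


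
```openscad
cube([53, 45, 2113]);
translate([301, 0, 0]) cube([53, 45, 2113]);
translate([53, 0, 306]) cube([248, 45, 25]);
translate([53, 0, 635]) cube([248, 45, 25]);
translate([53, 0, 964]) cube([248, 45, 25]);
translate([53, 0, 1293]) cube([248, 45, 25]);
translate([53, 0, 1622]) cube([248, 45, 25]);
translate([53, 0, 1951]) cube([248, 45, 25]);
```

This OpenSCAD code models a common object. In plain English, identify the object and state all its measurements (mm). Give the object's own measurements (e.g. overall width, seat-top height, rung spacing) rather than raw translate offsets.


A straight ladder. Two 53×45 mm vertical rails, 2113 mm tall, stand 354 mm apart (outside-to-outside) with their front faces coplanar on the −y side. 6 rungs, each 45 mm deep and 25 mm tall, span between the inner faces of the rails, front faces flush with the rails. The lowest rung's underside is at z = 306 mm and rungs are spaced 329 mm apart (underside to underside).


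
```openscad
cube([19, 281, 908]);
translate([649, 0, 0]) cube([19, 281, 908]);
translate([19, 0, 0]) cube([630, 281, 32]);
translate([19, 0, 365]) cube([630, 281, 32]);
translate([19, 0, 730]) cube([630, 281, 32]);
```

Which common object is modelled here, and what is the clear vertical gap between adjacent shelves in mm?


A bookshelf. The clear shelf gap is 333 mm.

Two tall side panels with 3 horizontal boards between them — a bookshelf. The first two shelf undersides are at z = 0 and z = 365; with shelf thickness 32, the clear gap is 365 − 0 − 32 = 333 mm.


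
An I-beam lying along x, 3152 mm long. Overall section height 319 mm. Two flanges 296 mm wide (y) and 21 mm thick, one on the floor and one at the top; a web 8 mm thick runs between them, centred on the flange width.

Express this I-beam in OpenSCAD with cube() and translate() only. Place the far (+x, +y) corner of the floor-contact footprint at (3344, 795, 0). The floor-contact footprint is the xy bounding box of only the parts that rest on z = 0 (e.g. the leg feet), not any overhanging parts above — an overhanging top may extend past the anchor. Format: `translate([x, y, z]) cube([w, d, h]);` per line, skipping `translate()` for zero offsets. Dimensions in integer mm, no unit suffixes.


translate([192, 499, 0]) cube([3152, 296, 21]);
translate([192, 643, 21]) cube([3152, 8, 277]);
translate([192, 499, 298]) cube([3152, 296, 21]);


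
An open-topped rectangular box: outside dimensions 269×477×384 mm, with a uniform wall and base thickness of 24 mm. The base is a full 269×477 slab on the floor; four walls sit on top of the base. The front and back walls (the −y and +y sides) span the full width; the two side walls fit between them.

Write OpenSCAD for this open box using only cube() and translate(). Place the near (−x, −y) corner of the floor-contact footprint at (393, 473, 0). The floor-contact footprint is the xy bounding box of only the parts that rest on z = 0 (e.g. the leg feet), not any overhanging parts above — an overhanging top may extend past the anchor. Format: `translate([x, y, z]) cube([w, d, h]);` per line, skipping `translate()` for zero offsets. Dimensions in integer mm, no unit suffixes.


translate([393, 473, 0]) cube([269, 477, 24]);
translate([393, 473, 24]) cube([269, 24, 360]);
translate([393, 926, 24]) cube([269, 24, 360]);
translate([393, 497, 24]) cube([24, 429, 360]);
translate([638, 497, 24]) cube([24, 429, 360]);


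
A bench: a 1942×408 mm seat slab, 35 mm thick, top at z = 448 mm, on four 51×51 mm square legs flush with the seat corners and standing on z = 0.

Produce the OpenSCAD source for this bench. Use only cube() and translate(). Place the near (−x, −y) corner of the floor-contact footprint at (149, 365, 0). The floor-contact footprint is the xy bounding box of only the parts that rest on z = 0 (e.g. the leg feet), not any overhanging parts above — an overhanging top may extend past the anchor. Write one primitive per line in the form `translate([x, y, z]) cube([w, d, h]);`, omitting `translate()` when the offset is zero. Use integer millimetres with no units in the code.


translate([149, 365, 413]) cube([1942, 408, 35]);
translate([149, 365, 0]) cube([51, 51, 413]);
translate([149, 722, 0]) cube([51, 51, 413]);
translate([2040, 365, 0]) cube([51, 51, 413]);
translate([2040, 722, 0]) cube([51, 51, 413]);


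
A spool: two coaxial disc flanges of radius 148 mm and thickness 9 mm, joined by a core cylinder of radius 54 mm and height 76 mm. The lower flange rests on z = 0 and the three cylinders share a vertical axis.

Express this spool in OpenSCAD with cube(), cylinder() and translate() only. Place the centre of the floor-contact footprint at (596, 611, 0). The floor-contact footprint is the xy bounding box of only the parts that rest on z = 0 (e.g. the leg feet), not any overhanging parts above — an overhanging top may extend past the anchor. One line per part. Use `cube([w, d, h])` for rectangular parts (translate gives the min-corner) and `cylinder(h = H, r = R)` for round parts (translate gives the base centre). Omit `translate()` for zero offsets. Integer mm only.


translate([596, 611, 0]) cylinder(h = 9, r = 148);
translate([596, 611, 9]) cylinder(h = 76, r = 54);
translate([596, 611, 85]) cylinder(h = 9, r = 148);


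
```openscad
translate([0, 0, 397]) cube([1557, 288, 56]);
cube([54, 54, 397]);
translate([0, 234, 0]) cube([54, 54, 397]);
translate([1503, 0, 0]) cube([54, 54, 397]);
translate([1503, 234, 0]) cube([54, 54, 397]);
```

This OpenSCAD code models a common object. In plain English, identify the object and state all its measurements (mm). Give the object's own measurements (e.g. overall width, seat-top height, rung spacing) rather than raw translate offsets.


A bench: a 1557×288 mm seat slab, 56 mm thick, top at z = 453 mm, on four 54×54 mm square legs flush with the seat corners and standing on z = 0.


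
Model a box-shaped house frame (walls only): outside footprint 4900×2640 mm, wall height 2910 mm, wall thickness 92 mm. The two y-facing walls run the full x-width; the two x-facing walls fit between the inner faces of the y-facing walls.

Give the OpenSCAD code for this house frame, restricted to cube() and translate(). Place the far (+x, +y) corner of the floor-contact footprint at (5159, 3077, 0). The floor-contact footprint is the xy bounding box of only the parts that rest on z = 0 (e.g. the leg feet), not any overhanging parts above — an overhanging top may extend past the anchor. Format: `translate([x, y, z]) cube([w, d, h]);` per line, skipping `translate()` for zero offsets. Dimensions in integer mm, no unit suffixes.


translate([259, 437, 0]) cube([4900, 92, 2910]);
translate([259, 2985, 0]) cube([4900, 92, 2910]);
translate([259, 529, 0]) cube([92, 2456, 2910]);
translate([5067, 529, 0]) cube([92, 2456, 2910]);


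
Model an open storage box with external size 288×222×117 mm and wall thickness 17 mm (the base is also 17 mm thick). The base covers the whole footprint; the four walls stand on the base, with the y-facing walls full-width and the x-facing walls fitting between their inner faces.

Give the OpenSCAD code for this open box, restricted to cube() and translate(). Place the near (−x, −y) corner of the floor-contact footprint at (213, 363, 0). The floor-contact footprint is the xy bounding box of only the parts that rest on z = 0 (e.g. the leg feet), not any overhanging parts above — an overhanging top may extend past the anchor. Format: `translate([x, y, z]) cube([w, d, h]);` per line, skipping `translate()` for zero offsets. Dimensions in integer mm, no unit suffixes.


translate([213, 363, 0]) cube([288, 222, 17]);
translate([213, 363, 17]) cube([288, 17, 100]);
translate([213, 568, 17]) cube([288, 17, 100]);
translate([213, 380, 17]) cube([17, 188, 100]);
translate([484, 380, 17]) cube([17, 188, 100]);


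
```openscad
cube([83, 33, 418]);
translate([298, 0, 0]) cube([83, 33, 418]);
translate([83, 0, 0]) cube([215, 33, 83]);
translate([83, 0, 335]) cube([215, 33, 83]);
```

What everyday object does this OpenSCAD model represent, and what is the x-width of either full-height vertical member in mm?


A picture frame. The border width is 83 mm.

Four thin pieces enclosing a rectangular opening — a picture frame. The two full-height stiles are 418 mm tall; the top rail sits at z = 335 and is 83 mm tall, so the border above the opening is 418 − 335 = 83 mm, matching the stile x-width.


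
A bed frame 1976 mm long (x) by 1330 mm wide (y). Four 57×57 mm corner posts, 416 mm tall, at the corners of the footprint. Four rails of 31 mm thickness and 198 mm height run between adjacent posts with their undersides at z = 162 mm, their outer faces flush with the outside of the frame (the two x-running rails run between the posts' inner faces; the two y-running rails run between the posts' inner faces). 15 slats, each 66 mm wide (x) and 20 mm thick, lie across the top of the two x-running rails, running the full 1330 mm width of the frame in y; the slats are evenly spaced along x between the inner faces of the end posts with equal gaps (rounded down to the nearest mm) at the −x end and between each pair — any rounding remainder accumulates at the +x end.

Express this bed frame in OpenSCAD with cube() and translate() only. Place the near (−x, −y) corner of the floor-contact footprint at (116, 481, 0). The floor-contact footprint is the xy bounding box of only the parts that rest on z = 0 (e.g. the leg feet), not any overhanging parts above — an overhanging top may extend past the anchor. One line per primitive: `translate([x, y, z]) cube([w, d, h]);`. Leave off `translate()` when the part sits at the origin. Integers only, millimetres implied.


// slat z = rail_z + rail_h = 162 + 198 = 360
// slat gap = ⌊(1862 − 15·66) / 16⌋ = 54
translate([116, 481, 0]) cube([57, 57, 416]);
translate([116, 1754, 0]) cube([57, 57, 416]);
translate([2035, 481, 0]) cube([57, 57, 416]);
translate([2035, 1754, 0]) cube([57, 57, 416]);
translate([173, 481, 162]) cube([1862, 31, 198]);
translate([173, 1780, 162]) cube([1862, 31, 198]);
translate([116, 538, 162]) cube([31, 1216, 198]);
translate([2061, 538, 162]) cube([31, 1216, 198]);
translate([227, 481, 360]) cube([66, 1330, 20]);
translate([347, 481, 360]) cube([66, 1330, 20]);
translate([467, 481, 360]) cube([66, 1330, 20]);
translate([587, 481, 360]) cube([66, 1330, 20]);
translate([707, 481, 360]) cube([66, 1330, 20]);
translate([827, 481, 360]) cube([66, 1330, 20]);
translate([947, 481, 360]) cube([66, 1330, 20]);
translate([1067, 481, 360]) cube([66, 1330, 20]);
translate([1187, 481, 360]) cube([66, 1330, 20]);
translate([1307, 481, 360]) cube([66, 1330, 20]);
translate([1427, 481, 360]) cube([66, 1330, 20]);
translate([1547, 481, 360]) cube([66, 1330, 20]);
translate([1667, 481, 360]) cube([66, 1330, 20]);
translate([1787, 481, 360]) cube([66, 1330, 20]);
translate([1907, 481, 360]) cube([66, 1330, 20]);


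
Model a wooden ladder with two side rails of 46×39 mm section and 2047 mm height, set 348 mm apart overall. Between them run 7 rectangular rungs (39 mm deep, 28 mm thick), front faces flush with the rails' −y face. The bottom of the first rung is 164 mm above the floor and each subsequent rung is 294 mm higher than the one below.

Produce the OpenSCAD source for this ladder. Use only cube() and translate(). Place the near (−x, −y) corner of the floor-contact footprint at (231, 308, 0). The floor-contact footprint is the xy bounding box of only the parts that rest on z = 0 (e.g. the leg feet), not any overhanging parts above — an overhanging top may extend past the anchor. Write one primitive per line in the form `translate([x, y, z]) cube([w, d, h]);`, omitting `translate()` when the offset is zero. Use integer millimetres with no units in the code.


translate([231, 308, 0]) cube([46, 39, 2047]);
translate([533, 308, 0]) cube([46, 39, 2047]);
translate([277, 308, 164]) cube([256, 39, 28]);
translate([277, 308, 458]) cube([256, 39, 28]);
translate([277, 308, 752]) cube([256, 39, 28]);
translate([277, 308, 1046]) cube([256, 39, 28]);
translate([277, 308, 1340]) cube([256, 39, 28]);
translate([277, 308, 1634]) cube([256, 39, 28]);
translate([277, 308, 1928]) cube([256, 39, 28]);


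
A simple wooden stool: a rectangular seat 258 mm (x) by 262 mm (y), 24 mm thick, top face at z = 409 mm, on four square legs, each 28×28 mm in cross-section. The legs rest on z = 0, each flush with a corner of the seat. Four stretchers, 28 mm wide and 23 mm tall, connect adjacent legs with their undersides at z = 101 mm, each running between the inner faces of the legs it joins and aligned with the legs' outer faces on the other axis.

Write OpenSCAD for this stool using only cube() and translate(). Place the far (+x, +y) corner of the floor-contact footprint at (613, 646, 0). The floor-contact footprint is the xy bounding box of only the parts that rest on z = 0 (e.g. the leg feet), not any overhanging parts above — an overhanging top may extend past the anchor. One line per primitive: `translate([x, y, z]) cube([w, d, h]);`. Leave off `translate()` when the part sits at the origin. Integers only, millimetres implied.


translate([355, 384, 385]) cube([258, 262, 24]);
translate([355, 384, 0]) cube([28, 28, 385]);
translate([585, 384, 0]) cube([28, 28, 385]);
translate([355, 618, 0]) cube([28, 28, 385]);
translate([585, 618, 0]) cube([28, 28, 385]);
translate([383, 384, 101]) cube([202, 28, 23]);
translate([383, 618, 101]) cube([202, 28, 23]);
translate([355, 412, 101]) cube([28, 206, 23]);
translate([585, 412, 101]) cube([28, 206, 23]);
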